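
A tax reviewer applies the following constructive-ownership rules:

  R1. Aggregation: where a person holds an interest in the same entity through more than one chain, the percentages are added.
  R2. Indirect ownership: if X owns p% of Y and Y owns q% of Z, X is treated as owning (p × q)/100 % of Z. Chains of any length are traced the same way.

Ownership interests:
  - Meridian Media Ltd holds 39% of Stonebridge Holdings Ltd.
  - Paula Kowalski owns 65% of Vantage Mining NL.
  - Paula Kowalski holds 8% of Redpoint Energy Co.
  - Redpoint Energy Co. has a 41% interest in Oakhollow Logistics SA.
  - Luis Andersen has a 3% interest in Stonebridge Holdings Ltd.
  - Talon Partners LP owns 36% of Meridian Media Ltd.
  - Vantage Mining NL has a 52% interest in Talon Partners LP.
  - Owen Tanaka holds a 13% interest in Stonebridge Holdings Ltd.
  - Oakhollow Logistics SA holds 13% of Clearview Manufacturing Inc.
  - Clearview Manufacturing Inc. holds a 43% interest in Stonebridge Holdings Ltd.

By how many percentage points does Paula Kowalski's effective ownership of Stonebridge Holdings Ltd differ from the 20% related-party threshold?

15.071128

Chain via Vantage Mining NL → Talon Partners LP → Meridian Media Ltd (R2): 65% × 52% × 36% × 39% = 4.74552% of Stonebridge Holdings Ltd.
Chain via Redpoint Energy Co. → Oakhollow Logistics SA → Clearview Manufacturing Inc. (R2): 8% × 41% × 13% × 43% = 0.183352% of Stonebridge Holdings Ltd.
Aggregating (R1): 4.74552% + 0.183352% = 4.928872%.
4.928872% falls short of the 20% threshold by 15.071128 percentage points.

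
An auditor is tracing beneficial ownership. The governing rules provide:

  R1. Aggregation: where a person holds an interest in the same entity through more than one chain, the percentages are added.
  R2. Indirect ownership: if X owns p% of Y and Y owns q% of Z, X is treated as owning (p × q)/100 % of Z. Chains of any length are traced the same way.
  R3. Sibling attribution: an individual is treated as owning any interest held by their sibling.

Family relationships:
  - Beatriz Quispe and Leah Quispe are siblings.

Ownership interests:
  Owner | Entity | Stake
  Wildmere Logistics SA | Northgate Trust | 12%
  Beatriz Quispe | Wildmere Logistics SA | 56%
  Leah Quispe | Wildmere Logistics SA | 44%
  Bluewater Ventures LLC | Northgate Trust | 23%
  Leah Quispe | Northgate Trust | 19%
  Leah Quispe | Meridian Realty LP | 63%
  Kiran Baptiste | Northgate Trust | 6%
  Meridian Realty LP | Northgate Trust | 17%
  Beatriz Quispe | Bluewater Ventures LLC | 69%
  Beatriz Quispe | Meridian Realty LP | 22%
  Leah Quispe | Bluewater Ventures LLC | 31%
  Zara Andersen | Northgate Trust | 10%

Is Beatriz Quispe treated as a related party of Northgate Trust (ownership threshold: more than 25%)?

Yes

By sibling attribution (R3), Beatriz Quispe is treated as also owning Leah Quispe's interest in Bluewater Ventures LLC, giving 69% + 31% = 100%.
By sibling attribution (R3), Beatriz Quispe is treated as also owning Leah Quispe's interest in Wildmere Logistics SA, giving 56% + 44% = 100%.
By sibling attribution (R3), Beatriz Quispe is treated as also owning Leah Quispe's interest in Meridian Realty LP, giving 22% + 63% = 85%.
By sibling attribution (R3), Beatriz Quispe is treated as owning Leah Quispe's 19% interest in Northgate Trust.
Chain via Bluewater Ventures LLC (R2): 100% × 23% = 23% of Northgate Trust.
Chain via Wildmere Logistics SA (R2): 100% × 12% = 12% of Northgate Trust.
Chain via Meridian Realty LP (R2): 85% × 17% = 14.45% of Northgate Trust.
Direct interest in Northgate Trust: 19%.
Aggregating (R1): 23% + 12% + 14.45% + 19% = 68.45%.
68.45% exceeds the 25% threshold, so Beatriz is a related party to Northgate Trust.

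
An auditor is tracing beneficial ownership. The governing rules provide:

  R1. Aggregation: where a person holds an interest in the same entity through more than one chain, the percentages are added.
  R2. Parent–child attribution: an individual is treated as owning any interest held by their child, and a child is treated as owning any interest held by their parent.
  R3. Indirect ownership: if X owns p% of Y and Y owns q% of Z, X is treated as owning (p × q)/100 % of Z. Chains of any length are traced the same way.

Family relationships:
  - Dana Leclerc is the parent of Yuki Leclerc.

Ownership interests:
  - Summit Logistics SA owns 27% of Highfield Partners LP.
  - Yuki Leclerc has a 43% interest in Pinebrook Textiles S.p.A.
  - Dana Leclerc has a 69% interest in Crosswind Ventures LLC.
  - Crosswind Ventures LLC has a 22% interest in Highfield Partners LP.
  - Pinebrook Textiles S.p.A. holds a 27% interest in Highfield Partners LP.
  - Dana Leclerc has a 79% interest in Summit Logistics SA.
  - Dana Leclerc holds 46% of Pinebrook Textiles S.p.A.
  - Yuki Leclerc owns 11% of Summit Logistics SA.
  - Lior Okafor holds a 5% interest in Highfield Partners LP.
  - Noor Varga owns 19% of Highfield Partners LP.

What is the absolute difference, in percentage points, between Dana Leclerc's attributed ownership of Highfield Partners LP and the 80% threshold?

By parent–child attribution (R2), Dana Leclerc is treated as also owning Yuki Leclerc's interest in Summit Logistics SA, giving 79% + 11% = 90%.
By parent–child attribution (R2), Dana Leclerc is treated as also owning Yuki Leclerc's interest in Pinebrook Textiles S.p.A, giving 46% + 43% = 89%.
Chain via Summit Logistics SA (R3): 90% × 27% = 24.3% of Highfield Partners LP.
Chain via Crosswind Ventures LLC (R3): 69% × 22% = 15.18% of Highfield Partners LP.
Chain via Pinebrook Textiles S.p.A. (R3): 89% × 27% = 24.03% of Highfield Partners LP.
Aggregating (R1): 24.3% + 15.18% + 24.03% = 63.51%.
63.51% falls short of the 80% threshold by 16.49 percentage points.

16.49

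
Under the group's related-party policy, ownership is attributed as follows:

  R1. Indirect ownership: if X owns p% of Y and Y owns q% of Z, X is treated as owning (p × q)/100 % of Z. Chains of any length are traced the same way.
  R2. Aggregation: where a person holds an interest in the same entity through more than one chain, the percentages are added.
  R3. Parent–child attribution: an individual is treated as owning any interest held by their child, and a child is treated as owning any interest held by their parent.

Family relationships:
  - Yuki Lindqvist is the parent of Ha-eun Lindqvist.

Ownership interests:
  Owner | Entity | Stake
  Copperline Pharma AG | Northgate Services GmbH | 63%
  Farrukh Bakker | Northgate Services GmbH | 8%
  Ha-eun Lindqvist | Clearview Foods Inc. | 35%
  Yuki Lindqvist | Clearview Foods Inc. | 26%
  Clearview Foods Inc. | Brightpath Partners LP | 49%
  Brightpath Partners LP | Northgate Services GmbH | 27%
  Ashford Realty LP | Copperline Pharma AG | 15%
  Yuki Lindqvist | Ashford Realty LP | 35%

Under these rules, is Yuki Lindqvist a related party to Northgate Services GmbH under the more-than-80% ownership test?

No

By parent–child attribution (R3), Yuki Lindqvist is treated as also owning Ha-eun Lindqvist's interest in Clearview Foods Inc, giving 26% + 35% = 61%.
Chain via Clearview Foods Inc. → Brightpath Partners LP (R1): 61% × 49% × 27% = 8.0703% of Northgate Services GmbH.
Chain via Ashford Realty LP → Copperline Pharma AG (R1): 35% × 15% × 63% = 3.3075% of Northgate Services GmbH.
Aggregating (R2): 8.0703% + 3.3075% = 11.3778%.
11.3778% does not exceed the 80% threshold, so Yuki is not a related party to Northgate Services GmbH.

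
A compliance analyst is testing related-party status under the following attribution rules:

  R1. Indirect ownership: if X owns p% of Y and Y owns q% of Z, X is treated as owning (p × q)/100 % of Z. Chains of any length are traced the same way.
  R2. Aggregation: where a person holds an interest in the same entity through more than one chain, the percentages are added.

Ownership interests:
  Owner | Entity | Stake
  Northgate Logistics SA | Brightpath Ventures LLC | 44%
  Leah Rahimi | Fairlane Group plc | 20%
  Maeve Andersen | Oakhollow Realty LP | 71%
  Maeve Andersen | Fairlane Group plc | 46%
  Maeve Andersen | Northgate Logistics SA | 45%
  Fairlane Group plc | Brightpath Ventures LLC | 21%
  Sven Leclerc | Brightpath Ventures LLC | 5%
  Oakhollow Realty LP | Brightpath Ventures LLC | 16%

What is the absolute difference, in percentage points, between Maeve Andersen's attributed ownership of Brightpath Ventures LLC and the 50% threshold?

Chain via Oakhollow Realty LP (R1): 71% × 16% = 11.36% of Brightpath Ventures LLC.
Chain via Northgate Logistics SA (R1): 45% × 44% = 19.8% of Brightpath Ventures LLC.
Chain via Fairlane Group plc (R1): 46% × 21% = 9.66% of Brightpath Ventures LLC.
Aggregating (R2): 11.36% + 19.8% + 9.66% = 40.82%.
40.82% falls short of the 50% threshold by 9.18 percentage points.

9.18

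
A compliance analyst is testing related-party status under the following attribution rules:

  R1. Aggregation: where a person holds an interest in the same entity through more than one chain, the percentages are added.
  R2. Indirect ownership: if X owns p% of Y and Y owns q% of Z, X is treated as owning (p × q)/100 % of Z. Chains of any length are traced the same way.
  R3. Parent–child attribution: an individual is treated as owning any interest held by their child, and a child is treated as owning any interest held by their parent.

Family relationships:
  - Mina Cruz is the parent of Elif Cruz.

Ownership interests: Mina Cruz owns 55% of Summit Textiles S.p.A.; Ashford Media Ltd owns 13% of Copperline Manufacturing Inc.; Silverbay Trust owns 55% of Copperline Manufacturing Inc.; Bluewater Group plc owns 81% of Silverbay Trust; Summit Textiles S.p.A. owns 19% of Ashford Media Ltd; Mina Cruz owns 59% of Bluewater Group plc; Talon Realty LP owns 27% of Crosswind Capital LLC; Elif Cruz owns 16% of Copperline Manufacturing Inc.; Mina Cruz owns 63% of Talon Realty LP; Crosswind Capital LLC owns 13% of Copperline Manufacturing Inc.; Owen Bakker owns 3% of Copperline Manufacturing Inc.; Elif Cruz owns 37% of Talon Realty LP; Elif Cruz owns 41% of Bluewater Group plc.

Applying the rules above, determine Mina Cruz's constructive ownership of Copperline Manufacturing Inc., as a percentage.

By parent–child attribution (R3), Mina Cruz is treated as also owning Elif Cruz's interest in Bluewater Group plc, giving 59% + 41% = 100%.
By parent–child attribution (R3), Mina Cruz is treated as also owning Elif Cruz's interest in Talon Realty LP, giving 63% + 37% = 100%.
By parent–child attribution (R3), Mina Cruz is treated as owning Elif Cruz's 16% interest in Copperline Manufacturing Inc.
Chain via Summit Textiles S.p.A. → Ashford Media Ltd (R2): 55% × 19% × 13% = 1.3585% of Copperline Manufacturing Inc.
Chain via Bluewater Group plc → Silverbay Trust (R2): 100% × 81% × 55% = 44.55% of Copperline Manufacturing Inc.
Chain via Talon Realty LP → Crosswind Capital LLC (R2): 100% × 27% × 13% = 3.51% of Copperline Manufacturing Inc.
Direct interest in Copperline Manufacturing Inc: 16%.
Aggregating (R1): 1.3585% + 44.55% + 3.51% + 16% = 65.4185%.

65.4185%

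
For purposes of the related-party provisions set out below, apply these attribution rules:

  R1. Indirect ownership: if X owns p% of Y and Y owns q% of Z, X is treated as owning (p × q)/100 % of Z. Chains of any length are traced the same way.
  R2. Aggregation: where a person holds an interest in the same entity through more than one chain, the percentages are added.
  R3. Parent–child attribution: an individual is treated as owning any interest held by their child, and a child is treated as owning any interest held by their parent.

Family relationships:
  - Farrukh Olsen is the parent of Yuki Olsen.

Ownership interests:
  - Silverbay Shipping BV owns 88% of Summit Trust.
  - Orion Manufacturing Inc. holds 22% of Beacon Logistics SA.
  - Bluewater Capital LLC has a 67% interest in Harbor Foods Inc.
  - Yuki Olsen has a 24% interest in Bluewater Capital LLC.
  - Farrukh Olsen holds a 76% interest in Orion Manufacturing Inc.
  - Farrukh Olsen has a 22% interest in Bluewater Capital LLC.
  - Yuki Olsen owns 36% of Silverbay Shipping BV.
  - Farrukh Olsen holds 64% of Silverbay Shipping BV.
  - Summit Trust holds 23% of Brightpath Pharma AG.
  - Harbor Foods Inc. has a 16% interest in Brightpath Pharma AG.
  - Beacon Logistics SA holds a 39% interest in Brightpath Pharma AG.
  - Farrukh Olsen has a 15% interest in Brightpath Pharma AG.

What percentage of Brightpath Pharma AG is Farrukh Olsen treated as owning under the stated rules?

46.692%

By parent–child attribution (R3), Farrukh Olsen is treated as also owning Yuki Olsen's interest in Bluewater Capital LLC, giving 22% + 24% = 46%.
By parent–child attribution (R3), Farrukh Olsen is treated as also owning Yuki Olsen's interest in Silverbay Shipping BV, giving 64% + 36% = 100%.
Chain via Bluewater Capital LLC → Harbor Foods Inc. (R1): 46% × 67% × 16% = 4.9312% of Brightpath Pharma AG.
Chain via Silverbay Shipping BV → Summit Trust (R1): 100% × 88% × 23% = 20.24% of Brightpath Pharma AG.
Chain via Orion Manufacturing Inc. → Beacon Logistics SA (R1): 76% × 22% × 39% = 6.5208% of Brightpath Pharma AG.
Direct interest in Brightpath Pharma AG: 15%.
Aggregating (R2): 4.9312% + 20.24% + 6.5208% + 15% = 46.692%.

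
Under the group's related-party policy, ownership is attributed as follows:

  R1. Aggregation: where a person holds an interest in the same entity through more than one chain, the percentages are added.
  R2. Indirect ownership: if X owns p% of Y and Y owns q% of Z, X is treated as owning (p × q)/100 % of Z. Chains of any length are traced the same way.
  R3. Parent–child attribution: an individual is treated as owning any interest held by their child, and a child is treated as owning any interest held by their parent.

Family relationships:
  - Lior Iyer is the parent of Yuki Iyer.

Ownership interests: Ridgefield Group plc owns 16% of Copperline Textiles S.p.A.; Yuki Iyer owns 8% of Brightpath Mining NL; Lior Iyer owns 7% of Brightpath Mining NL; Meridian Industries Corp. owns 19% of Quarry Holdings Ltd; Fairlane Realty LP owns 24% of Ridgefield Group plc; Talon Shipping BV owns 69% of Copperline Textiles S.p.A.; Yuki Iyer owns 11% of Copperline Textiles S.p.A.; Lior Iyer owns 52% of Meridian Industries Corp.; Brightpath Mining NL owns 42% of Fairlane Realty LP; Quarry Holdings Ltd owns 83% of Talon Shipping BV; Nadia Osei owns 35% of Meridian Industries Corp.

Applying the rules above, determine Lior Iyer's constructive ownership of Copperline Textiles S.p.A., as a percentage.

By parent–child attribution (R3), Lior Iyer is treated as also owning Yuki Iyer's interest in Brightpath Mining NL, giving 7% + 8% = 15%.
By parent–child attribution (R3), Lior Iyer is treated as owning Yuki Iyer's 11% interest in Copperline Textiles S.p.A.
Chain via Meridian Industries Corp. → Quarry Holdings Ltd → Talon Shipping BV (R2): 52% × 19% × 83% × 69% = 5.658276% of Copperline Textiles S.p.A.
Chain via Brightpath Mining NL → Fairlane Realty LP → Ridgefield Group plc (R2): 15% × 42% × 24% × 16% = 0.24192% of Copperline Textiles S.p.A.
Direct interest in Copperline Textiles S.p.A: 11%.
Aggregating (R1): 5.658276% + 0.24192% + 11% = 16.900196%.

16.900196%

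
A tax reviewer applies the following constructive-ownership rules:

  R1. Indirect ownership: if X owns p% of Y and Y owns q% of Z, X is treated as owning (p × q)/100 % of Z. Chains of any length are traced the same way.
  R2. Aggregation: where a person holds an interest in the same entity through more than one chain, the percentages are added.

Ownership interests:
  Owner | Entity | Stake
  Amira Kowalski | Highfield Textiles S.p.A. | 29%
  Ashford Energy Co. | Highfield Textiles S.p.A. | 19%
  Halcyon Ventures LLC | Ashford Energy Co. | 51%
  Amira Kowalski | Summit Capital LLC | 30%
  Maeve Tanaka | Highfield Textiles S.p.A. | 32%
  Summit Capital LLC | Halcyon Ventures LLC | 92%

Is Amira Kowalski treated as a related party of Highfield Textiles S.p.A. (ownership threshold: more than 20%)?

Chain via Summit Capital LLC → Halcyon Ventures LLC → Ashford Energy Co. (R1): 30% × 92% × 51% × 19% = 2.67444% of Highfield Textiles S.p.A.
Direct interest in Highfield Textiles S.p.A: 29%.
Aggregating (R2): 2.67444% + 29% = 31.67444%.
31.67444% exceeds the 20% threshold, so Amira is a related party to Highfield Textiles S.p.A.

Yes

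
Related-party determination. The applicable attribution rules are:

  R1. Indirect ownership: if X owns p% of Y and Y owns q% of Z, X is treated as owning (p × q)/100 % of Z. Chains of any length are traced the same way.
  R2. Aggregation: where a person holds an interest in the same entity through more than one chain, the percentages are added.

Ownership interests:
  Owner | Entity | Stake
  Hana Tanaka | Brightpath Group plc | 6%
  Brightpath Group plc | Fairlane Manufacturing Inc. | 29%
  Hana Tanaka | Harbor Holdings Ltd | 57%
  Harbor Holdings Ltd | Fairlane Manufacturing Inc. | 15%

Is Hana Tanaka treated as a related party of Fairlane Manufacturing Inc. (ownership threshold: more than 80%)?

Chain via Brightpath Group plc (R1): 6% × 29% = 1.74% of Fairlane Manufacturing Inc.
Chain via Harbor Holdings Ltd (R1): 57% × 15% = 8.55% of Fairlane Manufacturing Inc.
Aggregating (R2): 1.74% + 8.55% = 10.29%.
10.29% does not exceed the 80% threshold, so Hana is not a related party to Fairlane Manufacturing Inc.

No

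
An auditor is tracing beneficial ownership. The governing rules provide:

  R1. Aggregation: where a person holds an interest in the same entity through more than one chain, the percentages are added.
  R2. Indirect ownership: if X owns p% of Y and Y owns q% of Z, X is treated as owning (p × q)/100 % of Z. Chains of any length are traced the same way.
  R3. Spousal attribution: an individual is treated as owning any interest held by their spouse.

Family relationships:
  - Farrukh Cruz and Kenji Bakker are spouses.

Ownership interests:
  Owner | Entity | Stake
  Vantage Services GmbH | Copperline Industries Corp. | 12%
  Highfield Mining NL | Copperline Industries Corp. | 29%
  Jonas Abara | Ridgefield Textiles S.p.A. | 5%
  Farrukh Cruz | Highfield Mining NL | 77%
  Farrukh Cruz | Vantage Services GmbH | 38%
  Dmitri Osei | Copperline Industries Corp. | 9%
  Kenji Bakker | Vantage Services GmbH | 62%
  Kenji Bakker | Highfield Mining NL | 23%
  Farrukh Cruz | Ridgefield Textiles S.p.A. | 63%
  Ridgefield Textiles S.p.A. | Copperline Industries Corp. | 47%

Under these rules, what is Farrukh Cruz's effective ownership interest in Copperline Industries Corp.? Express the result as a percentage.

70.61%

By spousal attribution (R3), Farrukh Cruz is treated as also owning Kenji Bakker's interest in Vantage Services GmbH, giving 38% + 62% = 100%.
By spousal attribution (R3), Farrukh Cruz is treated as also owning Kenji Bakker's interest in Highfield Mining NL, giving 77% + 23% = 100%.
Chain via Ridgefield Textiles S.p.A. (R2): 63% × 47% = 29.61% of Copperline Industries Corp.
Chain via Vantage Services GmbH (R2): 100% × 12% = 12% of Copperline Industries Corp.
Chain via Highfield Mining NL (R2): 100% × 29% = 29% of Copperline Industries Corp.
Aggregating (R1): 29.61% + 12% + 29% = 70.61%.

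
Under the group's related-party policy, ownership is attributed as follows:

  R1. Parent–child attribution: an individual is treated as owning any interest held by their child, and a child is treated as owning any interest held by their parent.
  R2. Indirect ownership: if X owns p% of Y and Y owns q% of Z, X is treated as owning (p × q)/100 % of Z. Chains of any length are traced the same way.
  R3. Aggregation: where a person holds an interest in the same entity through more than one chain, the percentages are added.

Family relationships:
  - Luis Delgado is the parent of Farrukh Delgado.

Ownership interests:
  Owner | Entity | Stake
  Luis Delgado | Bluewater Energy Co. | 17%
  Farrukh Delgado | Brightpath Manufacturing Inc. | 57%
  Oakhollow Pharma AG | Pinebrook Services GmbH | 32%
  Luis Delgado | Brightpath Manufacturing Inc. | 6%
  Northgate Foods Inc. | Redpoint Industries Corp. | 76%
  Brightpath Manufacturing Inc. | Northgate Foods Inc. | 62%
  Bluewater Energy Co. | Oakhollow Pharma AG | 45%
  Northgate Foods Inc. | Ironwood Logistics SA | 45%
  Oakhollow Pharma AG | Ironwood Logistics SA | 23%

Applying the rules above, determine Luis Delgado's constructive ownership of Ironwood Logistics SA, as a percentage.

By parent–child attribution (R1), Luis Delgado is treated as also owning Farrukh Delgado's interest in Brightpath Manufacturing Inc, giving 6% + 57% = 63%.
Chain via Brightpath Manufacturing Inc. → Northgate Foods Inc. (R2): 63% × 62% × 45% = 17.577% of Ironwood Logistics SA.
Chain via Bluewater Energy Co. → Oakhollow Pharma AG (R2): 17% × 45% × 23% = 1.7595% of Ironwood Logistics SA.
Aggregating (R3): 17.577% + 1.7595% = 19.3365%.

19.3365%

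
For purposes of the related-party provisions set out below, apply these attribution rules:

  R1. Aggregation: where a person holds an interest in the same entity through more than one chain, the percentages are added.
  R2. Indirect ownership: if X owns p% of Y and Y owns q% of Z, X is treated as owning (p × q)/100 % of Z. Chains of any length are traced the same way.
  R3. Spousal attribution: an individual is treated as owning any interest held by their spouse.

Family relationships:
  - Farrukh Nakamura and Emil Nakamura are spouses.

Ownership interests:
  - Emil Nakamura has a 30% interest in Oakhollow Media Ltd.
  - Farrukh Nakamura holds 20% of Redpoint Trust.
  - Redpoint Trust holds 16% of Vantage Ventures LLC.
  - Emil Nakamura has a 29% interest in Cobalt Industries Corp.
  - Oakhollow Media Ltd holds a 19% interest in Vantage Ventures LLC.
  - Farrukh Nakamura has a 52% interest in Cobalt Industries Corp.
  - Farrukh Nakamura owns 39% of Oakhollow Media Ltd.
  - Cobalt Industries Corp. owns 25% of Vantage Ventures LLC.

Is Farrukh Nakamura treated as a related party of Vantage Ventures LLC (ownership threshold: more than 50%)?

No

By spousal attribution (R3), Farrukh Nakamura is treated as also owning Emil Nakamura's interest in Oakhollow Media Ltd, giving 39% + 30% = 69%.
By spousal attribution (R3), Farrukh Nakamura is treated as also owning Emil Nakamura's interest in Cobalt Industries Corp, giving 52% + 29% = 81%.
Chain via Redpoint Trust (R2): 20% × 16% = 3.2% of Vantage Ventures LLC.
Chain via Oakhollow Media Ltd (R2): 69% × 19% = 13.11% of Vantage Ventures LLC.
Chain via Cobalt Industries Corp. (R2): 81% × 25% = 20.25% of Vantage Ventures LLC.
Aggregating (R1): 3.2% + 13.11% + 20.25% = 36.56%.
36.56% does not exceed the 50% threshold, so Farrukh is not a related party to Vantage Ventures LLC.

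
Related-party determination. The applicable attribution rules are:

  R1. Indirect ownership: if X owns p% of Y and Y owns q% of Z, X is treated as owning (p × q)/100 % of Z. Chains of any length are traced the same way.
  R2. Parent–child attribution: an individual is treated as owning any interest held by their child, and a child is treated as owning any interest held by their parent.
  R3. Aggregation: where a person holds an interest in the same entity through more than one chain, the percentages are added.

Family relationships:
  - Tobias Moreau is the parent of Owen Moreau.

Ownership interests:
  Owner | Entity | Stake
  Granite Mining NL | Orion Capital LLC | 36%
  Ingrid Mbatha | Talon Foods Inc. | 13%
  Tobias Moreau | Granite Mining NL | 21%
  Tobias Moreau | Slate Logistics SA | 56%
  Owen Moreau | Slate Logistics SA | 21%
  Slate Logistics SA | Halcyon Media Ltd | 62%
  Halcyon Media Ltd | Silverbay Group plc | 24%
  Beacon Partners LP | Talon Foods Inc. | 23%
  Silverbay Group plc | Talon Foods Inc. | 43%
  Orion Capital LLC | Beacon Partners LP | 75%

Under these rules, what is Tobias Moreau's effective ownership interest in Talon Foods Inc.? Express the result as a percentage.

6.230868%

By parent–child attribution (R2), Tobias Moreau is treated as also owning Owen Moreau's interest in Slate Logistics SA, giving 56% + 21% = 77%.
Chain via Slate Logistics SA → Halcyon Media Ltd → Silverbay Group plc (R1): 77% × 62% × 24% × 43% = 4.926768% of Talon Foods Inc.
Chain via Granite Mining NL → Orion Capital LLC → Beacon Partners LP (R1): 21% × 36% × 75% × 23% = 1.3041% of Talon Foods Inc.
Aggregating (R3): 4.926768% + 1.3041% = 6.230868%.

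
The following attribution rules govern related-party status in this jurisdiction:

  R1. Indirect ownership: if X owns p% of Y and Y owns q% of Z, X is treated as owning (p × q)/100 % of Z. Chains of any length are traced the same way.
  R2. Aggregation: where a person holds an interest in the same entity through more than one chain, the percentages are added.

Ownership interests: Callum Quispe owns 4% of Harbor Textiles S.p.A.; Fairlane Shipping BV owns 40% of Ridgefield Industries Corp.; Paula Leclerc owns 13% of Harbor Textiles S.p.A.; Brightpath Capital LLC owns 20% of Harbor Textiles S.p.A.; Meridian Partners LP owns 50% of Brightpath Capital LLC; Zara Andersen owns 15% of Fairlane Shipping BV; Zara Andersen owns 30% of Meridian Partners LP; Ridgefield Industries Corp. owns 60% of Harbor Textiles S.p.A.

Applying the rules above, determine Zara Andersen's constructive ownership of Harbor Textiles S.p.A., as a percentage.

6.6%

Chain via Meridian Partners LP → Brightpath Capital LLC (R1): 30% × 50% × 20% = 3% of Harbor Textiles S.p.A.
Chain via Fairlane Shipping BV → Ridgefield Industries Corp. (R1): 15% × 40% × 60% = 3.6% of Harbor Textiles S.p.A.
Aggregating (R2): 3% + 3.6% = 6.6%.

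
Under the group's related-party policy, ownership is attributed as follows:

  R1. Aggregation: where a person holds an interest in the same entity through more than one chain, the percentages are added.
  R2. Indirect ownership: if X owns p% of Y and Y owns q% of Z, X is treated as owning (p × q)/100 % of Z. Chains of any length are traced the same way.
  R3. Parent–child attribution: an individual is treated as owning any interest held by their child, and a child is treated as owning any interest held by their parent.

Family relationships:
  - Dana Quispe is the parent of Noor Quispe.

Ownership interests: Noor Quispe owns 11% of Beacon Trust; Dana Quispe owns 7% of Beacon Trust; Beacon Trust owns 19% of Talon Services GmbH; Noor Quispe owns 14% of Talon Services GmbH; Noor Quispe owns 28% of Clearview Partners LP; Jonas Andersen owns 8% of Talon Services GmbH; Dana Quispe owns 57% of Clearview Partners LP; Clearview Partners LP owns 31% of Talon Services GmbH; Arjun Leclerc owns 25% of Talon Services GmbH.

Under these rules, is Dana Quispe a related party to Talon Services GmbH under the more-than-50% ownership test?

By parent–child attribution (R3), Dana Quispe is treated as also owning Noor Quispe's interest in Clearview Partners LP, giving 57% + 28% = 85%.
By parent–child attribution (R3), Dana Quispe is treated as also owning Noor Quispe's interest in Beacon Trust, giving 7% + 11% = 18%.
By parent–child attribution (R3), Dana Quispe is treated as owning Noor Quispe's 14% interest in Talon Services GmbH.
Chain via Clearview Partners LP (R2): 85% × 31% = 26.35% of Talon Services GmbH.
Chain via Beacon Trust (R2): 18% × 19% = 3.42% of Talon Services GmbH.
Direct interest in Talon Services GmbH: 14%.
Aggregating (R1): 26.35% + 3.42% + 14% = 43.77%.
43.77% does not exceed the 50% threshold, so Dana is not a related party to Talon Services GmbH.

No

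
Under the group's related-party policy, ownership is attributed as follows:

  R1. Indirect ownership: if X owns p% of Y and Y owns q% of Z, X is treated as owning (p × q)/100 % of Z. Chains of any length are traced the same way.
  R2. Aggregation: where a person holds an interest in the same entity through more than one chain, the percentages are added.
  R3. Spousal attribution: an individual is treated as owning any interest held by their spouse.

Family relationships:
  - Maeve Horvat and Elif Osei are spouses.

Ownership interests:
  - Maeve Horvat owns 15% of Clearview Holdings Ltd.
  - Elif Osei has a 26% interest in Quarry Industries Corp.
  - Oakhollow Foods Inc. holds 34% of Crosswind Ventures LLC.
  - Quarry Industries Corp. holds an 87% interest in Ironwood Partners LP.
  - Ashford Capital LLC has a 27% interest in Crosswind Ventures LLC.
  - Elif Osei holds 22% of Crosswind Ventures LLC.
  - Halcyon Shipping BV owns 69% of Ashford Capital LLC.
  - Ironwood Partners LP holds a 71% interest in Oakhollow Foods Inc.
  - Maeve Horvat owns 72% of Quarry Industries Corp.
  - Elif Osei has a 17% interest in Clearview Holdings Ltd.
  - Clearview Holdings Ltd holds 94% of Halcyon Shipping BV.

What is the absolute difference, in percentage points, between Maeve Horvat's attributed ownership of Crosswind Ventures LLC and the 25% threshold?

23.185668

By spousal attribution (R3), Maeve Horvat is treated as also owning Elif Osei's interest in Clearview Holdings Ltd, giving 15% + 17% = 32%.
By spousal attribution (R3), Maeve Horvat is treated as also owning Elif Osei's interest in Quarry Industries Corp, giving 72% + 26% = 98%.
By spousal attribution (R3), Maeve Horvat is treated as owning Elif Osei's 22% interest in Crosswind Ventures LLC.
Chain via Clearview Holdings Ltd → Halcyon Shipping BV → Ashford Capital LLC (R1): 32% × 94% × 69% × 27% = 5.603904% of Crosswind Ventures LLC.
Chain via Quarry Industries Corp. → Ironwood Partners LP → Oakhollow Foods Inc. (R1): 98% × 87% × 71% × 34% = 20.581764% of Crosswind Ventures LLC.
Direct interest in Crosswind Ventures LLC: 22%.
Aggregating (R2): 5.603904% + 20.581764% + 22% = 48.185668%.
48.185668% exceeds the 25% threshold by 23.185668 percentage points.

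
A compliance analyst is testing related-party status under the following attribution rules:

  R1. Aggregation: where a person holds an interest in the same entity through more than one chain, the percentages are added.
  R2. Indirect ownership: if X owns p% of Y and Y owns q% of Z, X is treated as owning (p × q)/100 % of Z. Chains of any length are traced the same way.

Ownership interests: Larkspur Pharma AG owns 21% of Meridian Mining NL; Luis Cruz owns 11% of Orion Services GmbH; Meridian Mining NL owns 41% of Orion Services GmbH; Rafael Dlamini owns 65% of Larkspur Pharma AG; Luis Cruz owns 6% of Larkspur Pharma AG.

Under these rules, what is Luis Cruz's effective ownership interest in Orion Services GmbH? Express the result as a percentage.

Chain via Larkspur Pharma AG → Meridian Mining NL (R2): 6% × 21% × 41% = 0.5166% of Orion Services GmbH.
Direct interest in Orion Services GmbH: 11%.
Aggregating (R1): 0.5166% + 11% = 11.5166%.

11.5166%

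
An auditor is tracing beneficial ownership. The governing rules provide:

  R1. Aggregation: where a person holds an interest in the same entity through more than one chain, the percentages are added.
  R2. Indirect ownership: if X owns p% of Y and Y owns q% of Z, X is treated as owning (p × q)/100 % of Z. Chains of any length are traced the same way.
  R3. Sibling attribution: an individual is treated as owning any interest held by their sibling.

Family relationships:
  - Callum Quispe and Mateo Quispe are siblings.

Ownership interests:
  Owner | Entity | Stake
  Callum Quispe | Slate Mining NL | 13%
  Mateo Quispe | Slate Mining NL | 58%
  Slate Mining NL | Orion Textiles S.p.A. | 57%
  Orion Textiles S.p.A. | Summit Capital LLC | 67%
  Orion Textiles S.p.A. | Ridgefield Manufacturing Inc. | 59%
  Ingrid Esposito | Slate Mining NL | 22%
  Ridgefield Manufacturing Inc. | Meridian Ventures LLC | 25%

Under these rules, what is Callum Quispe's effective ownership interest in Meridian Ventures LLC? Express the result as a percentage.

By sibling attribution (R3), Callum Quispe is treated as also owning Mateo Quispe's interest in Slate Mining NL, giving 13% + 58% = 71%.
Chain via Slate Mining NL → Orion Textiles S.p.A. → Ridgefield Manufacturing Inc. (R2): 71% × 57% × 59% × 25% = 5.969325% of Meridian Ventures LLC.

5.969325%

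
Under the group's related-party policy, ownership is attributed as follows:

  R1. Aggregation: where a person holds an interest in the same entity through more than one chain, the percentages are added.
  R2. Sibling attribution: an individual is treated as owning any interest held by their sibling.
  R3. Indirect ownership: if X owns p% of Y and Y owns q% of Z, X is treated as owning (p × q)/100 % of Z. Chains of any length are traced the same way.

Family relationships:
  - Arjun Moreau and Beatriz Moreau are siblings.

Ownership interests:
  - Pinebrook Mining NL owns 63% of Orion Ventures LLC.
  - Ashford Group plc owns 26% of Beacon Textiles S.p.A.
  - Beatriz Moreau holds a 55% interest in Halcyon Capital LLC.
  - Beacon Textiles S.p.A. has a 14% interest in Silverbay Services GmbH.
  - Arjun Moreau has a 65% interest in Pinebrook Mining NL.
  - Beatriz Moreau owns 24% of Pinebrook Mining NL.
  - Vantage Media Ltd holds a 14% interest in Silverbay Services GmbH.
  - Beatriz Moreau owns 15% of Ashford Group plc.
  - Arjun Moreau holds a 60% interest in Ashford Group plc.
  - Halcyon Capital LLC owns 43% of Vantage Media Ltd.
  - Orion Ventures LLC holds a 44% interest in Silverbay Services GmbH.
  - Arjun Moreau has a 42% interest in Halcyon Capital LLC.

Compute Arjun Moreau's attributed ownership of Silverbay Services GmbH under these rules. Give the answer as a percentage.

33.2402%

By sibling attribution (R2), Arjun Moreau is treated as also owning Beatriz Moreau's interest in Halcyon Capital LLC, giving 42% + 55% = 97%.
By sibling attribution (R2), Arjun Moreau is treated as also owning Beatriz Moreau's interest in Pinebrook Mining NL, giving 65% + 24% = 89%.
By sibling attribution (R2), Arjun Moreau is treated as also owning Beatriz Moreau's interest in Ashford Group plc, giving 60% + 15% = 75%.
Chain via Halcyon Capital LLC → Vantage Media Ltd (R3): 97% × 43% × 14% = 5.8394% of Silverbay Services GmbH.
Chain via Pinebrook Mining NL → Orion Ventures LLC (R3): 89% × 63% × 44% = 24.6708% of Silverbay Services GmbH.
Chain via Ashford Group plc → Beacon Textiles S.p.A. (R3): 75% × 26% × 14% = 2.73% of Silverbay Services GmbH.
Aggregating (R1): 5.8394% + 24.6708% + 2.73% = 33.2402%.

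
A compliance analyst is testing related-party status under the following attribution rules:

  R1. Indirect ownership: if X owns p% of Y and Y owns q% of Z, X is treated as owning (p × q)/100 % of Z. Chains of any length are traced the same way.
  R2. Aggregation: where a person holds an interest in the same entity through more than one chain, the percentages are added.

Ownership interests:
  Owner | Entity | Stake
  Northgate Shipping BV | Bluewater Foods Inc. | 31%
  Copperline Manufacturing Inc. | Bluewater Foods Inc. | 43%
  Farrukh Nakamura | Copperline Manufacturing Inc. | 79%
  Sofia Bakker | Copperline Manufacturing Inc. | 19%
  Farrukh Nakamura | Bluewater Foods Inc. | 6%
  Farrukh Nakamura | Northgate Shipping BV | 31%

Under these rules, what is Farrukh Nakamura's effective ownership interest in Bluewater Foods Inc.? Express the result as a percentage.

Chain via Copperline Manufacturing Inc. (R1): 79% × 43% = 33.97% of Bluewater Foods Inc.
Chain via Northgate Shipping BV (R1): 31% × 31% = 9.61% of Bluewater Foods Inc.
Direct interest in Bluewater Foods Inc: 6%.
Aggregating (R2): 33.97% + 9.61% + 6% = 49.58%.

49.58%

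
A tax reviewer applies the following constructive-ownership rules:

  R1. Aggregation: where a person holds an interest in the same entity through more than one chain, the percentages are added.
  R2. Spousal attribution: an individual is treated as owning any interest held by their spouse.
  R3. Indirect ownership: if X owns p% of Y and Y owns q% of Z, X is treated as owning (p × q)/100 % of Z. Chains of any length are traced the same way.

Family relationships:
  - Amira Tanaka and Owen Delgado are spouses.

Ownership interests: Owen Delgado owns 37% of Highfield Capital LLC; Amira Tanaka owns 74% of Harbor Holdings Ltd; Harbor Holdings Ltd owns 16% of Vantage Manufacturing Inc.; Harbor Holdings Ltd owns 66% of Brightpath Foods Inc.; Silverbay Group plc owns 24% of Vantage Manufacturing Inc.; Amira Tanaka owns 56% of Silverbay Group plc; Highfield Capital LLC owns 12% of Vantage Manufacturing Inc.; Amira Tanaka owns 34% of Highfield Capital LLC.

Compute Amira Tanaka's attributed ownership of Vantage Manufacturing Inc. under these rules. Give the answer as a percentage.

33.8%

By spousal attribution (R2), Amira Tanaka is treated as also owning Owen Delgado's interest in Highfield Capital LLC, giving 34% + 37% = 71%.
Chain via Highfield Capital LLC (R3): 71% × 12% = 8.52% of Vantage Manufacturing Inc.
Chain via Harbor Holdings Ltd (R3): 74% × 16% = 11.84% of Vantage Manufacturing Inc.
Chain via Silverbay Group plc (R3): 56% × 24% = 13.44% of Vantage Manufacturing Inc.
Aggregating (R1): 8.52% + 11.84% + 13.44% = 33.8%.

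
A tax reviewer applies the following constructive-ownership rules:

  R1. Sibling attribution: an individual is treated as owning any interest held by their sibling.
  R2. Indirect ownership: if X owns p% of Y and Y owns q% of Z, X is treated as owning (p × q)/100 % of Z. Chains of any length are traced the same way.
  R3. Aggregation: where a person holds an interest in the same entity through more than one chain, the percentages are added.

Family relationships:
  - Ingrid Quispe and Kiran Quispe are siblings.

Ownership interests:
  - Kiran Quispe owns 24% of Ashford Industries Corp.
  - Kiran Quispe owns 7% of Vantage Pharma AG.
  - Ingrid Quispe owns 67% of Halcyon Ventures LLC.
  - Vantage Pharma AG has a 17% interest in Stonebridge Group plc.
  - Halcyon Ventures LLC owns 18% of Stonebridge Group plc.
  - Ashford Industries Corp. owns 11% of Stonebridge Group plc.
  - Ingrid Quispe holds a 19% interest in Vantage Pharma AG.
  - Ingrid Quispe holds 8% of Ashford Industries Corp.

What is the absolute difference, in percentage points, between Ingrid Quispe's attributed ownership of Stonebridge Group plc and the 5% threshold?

By sibling attribution (R1), Ingrid Quispe is treated as also owning Kiran Quispe's interest in Ashford Industries Corp, giving 8% + 24% = 32%.
By sibling attribution (R1), Ingrid Quispe is treated as also owning Kiran Quispe's interest in Vantage Pharma AG, giving 19% + 7% = 26%.
Chain via Ashford Industries Corp. (R2): 32% × 11% = 3.52% of Stonebridge Group plc.
Chain via Vantage Pharma AG (R2): 26% × 17% = 4.42% of Stonebridge Group plc.
Chain via Halcyon Ventures LLC (R2): 67% × 18% = 12.06% of Stonebridge Group plc.
Aggregating (R3): 3.52% + 4.42% + 12.06% = 20%.
20% exceeds the 5% threshold by 15 percentage points.

15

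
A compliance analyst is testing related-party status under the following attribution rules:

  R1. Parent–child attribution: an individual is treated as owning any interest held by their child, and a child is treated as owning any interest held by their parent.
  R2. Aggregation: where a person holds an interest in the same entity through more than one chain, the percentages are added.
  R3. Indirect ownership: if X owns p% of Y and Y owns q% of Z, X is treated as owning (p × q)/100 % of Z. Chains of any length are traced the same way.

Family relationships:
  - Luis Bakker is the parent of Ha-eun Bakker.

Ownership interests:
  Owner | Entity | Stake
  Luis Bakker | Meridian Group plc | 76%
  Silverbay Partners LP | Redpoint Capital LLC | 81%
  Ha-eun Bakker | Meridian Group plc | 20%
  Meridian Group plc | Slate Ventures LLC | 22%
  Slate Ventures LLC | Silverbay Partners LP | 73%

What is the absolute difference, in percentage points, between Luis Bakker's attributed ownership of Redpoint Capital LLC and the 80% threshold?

By parent–child attribution (R1), Luis Bakker is treated as also owning Ha-eun Bakker's interest in Meridian Group plc, giving 76% + 20% = 96%.
Chain via Meridian Group plc → Slate Ventures LLC → Silverbay Partners LP (R3): 96% × 22% × 73% × 81% = 12.488256% of Redpoint Capital LLC.
12.488256% falls short of the 80% threshold by 67.511744 percentage points.

67.511744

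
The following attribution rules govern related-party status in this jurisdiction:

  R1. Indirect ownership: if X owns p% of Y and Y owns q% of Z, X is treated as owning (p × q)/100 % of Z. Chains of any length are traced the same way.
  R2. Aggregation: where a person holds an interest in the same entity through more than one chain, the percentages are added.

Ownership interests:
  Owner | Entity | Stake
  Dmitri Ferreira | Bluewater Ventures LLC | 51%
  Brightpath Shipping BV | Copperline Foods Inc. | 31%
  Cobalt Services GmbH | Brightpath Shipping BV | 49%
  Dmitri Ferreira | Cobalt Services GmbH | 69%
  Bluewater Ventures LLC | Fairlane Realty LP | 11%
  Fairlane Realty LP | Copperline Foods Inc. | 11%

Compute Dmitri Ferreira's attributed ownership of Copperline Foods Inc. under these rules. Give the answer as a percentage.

11.0982%

Chain via Cobalt Services GmbH → Brightpath Shipping BV (R1): 69% × 49% × 31% = 10.4811% of Copperline Foods Inc.
Chain via Bluewater Ventures LLC → Fairlane Realty LP (R1): 51% × 11% × 11% = 0.6171% of Copperline Foods Inc.
Aggregating (R2): 10.4811% + 0.6171% = 11.0982%.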